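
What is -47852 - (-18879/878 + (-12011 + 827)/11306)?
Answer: -237393825805/4963334 ≈ -47830.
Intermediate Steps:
-47852 - (-18879/878 + (-12011 + 827)/11306) = -47852 - (-18879*1/878 - 11184*1/11306) = -47852 - (-18879/878 - 5592/5653) = -47852 - 1*(-111632763/4963334) = -47852 + 111632763/4963334 = -237393825805/4963334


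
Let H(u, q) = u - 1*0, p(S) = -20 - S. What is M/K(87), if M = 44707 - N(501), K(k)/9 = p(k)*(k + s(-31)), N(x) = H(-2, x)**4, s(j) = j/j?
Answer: -14897/28248 ≈ -0.52736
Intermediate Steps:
H(u, q) = u (H(u, q) = u + 0 = u)
s(j) = 1
N(x) = 16 (N(x) = (-2)**4 = 16)
K(k) = 9*(1 + k)*(-20 - k) (K(k) = 9*((-20 - k)*(k + 1)) = 9*((-20 - k)*(1 + k)) = 9*((1 + k)*(-20 - k)) = 9*(1 + k)*(-20 - k))
M = 44691 (M = 44707 - 1*16 = 44707 - 16 = 44691)
M/K(87) = 44691/((-9*(1 + 87)*(20 + 87))) = 44691/((-9*88*107)) = 44691/(-84744) = 44691*(-1/84744) = -14897/28248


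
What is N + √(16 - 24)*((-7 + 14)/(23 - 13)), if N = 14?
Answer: 14 + 7*I*√2/5 ≈ 14.0 + 1.9799*I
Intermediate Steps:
N + √(16 - 24)*((-7 + 14)/(23 - 13)) = 14 + √(16 - 24)*((-7 + 14)/(23 - 13)) = 14 + √(-8)*(7/10) = 14 + (2*I*√2)*(7*(⅒)) = 14 + (2*I*√2)*(7/10) = 14 + 7*I*√2/5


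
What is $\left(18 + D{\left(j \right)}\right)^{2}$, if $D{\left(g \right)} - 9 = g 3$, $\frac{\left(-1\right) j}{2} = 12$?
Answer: $2025$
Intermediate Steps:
$j = -24$ ($j = \left(-2\right) 12 = -24$)
$D{\left(g \right)} = 9 + 3 g$ ($D{\left(g \right)} = 9 + g 3 = 9 + 3 g$)
$\left(18 + D{\left(j \right)}\right)^{2} = \left(18 + \left(9 + 3 \left(-24\right)\right)\right)^{2} = \left(18 + \left(9 - 72\right)\right)^{2} = \left(18 - 63\right)^{2} = \left(-45\right)^{2} = 2025$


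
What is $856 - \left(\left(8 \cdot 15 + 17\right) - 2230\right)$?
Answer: $2949$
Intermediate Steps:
$856 - \left(\left(8 \cdot 15 + 17\right) - 2230\right) = 856 - \left(\left(120 + 17\right) - 2230\right) = 856 - \left(137 - 2230\right) = 856 - -2093 = 856 + 2093 = 2949$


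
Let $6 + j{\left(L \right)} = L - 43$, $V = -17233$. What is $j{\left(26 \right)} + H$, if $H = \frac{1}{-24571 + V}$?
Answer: $- \frac{961493}{41804} \approx -23.0$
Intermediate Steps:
$j{\left(L \right)} = -49 + L$ ($j{\left(L \right)} = -6 + \left(L - 43\right) = -6 + \left(-43 + L\right) = -49 + L$)
$H = - \frac{1}{41804}$ ($H = \frac{1}{-24571 - 17233} = \frac{1}{-41804} = - \frac{1}{41804} \approx -2.3921 \cdot 10^{-5}$)
$j{\left(26 \right)} + H = \left(-49 + 26\right) - \frac{1}{41804} = -23 - \frac{1}{41804} = - \frac{961493}{41804}$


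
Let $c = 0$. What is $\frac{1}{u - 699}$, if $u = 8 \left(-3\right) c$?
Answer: $- \frac{1}{699} \approx -0.0014306$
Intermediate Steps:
$u = 0$ ($u = 8 \left(-3\right) 0 = \left(-24\right) 0 = 0$)
$\frac{1}{u - 699} = \frac{1}{0 - 699} = \frac{1}{-699} = - \frac{1}{699}$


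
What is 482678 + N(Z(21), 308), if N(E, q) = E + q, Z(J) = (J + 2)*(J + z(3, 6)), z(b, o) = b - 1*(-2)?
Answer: 483584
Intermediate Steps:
z(b, o) = 2 + b (z(b, o) = b + 2 = 2 + b)
Z(J) = (2 + J)*(5 + J) (Z(J) = (J + 2)*(J + (2 + 3)) = (2 + J)*(J + 5) = (2 + J)*(5 + J))
482678 + N(Z(21), 308) = 482678 + ((10 + 21² + 7*21) + 308) = 482678 + ((10 + 441 + 147) + 308) = 482678 + (598 + 308) = 482678 + 906 = 483584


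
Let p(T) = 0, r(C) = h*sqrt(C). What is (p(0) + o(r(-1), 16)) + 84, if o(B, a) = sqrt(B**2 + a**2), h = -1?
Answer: 84 + sqrt(255) ≈ 99.969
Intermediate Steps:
r(C) = -sqrt(C)
(p(0) + o(r(-1), 16)) + 84 = (0 + sqrt((-sqrt(-1))**2 + 16**2)) + 84 = (0 + sqrt((-I)**2 + 256)) + 84 = (0 + sqrt(-1 + 256)) + 84 = (0 + sqrt(255)) + 84 = sqrt(255) + 84 = 84 + sqrt(255)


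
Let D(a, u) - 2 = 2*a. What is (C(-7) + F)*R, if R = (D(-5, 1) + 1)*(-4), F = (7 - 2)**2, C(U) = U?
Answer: 504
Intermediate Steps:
F = 25 (F = 5**2 = 25)
D(a, u) = 2 + 2*a
R = 28 (R = ((2 + 2*(-5)) + 1)*(-4) = ((2 - 10) + 1)*(-4) = (-8 + 1)*(-4) = -7*(-4) = 28)
(C(-7) + F)*R = (-7 + 25)*28 = 18*28 = 504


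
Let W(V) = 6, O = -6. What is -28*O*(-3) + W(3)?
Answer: -498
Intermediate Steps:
-28*O*(-3) + W(3) = -(-168)*(-3) + 6 = -28*18 + 6 = -504 + 6 = -498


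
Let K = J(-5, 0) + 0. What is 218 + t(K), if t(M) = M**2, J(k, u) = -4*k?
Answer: 618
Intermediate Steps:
K = 20 (K = -4*(-5) + 0 = 20 + 0 = 20)
218 + t(K) = 218 + 20**2 = 218 + 400 = 618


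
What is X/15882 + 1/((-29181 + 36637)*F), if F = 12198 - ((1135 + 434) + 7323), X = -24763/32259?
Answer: -101647353755/2104813353688128 ≈ -4.8293e-5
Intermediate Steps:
X = -24763/32259 (X = -24763*1/32259 = -24763/32259 ≈ -0.76763)
F = 3306 (F = 12198 - (1569 + 7323) = 12198 - 1*8892 = 12198 - 8892 = 3306)
X/15882 + 1/((-29181 + 36637)*F) = -24763/32259/15882 + 1/((-29181 + 36637)*3306) = -24763/32259*1/15882 + (1/3306)/7456 = -24763/512337438 + (1/7456)*(1/3306) = -24763/512337438 + 1/24649536 = -101647353755/2104813353688128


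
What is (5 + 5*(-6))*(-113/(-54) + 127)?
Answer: -174275/54 ≈ -3227.3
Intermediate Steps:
(5 + 5*(-6))*(-113/(-54) + 127) = (5 - 30)*(-113*(-1/54) + 127) = -25*(113/54 + 127) = -25*6971/54 = -174275/54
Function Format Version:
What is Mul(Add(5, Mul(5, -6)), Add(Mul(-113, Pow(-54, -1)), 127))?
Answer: Rational(-174275, 54) ≈ -3227.3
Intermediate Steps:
Mul(Add(5, Mul(5, -6)), Add(Mul(-113, Pow(-54, -1)), 127)) = Mul(Add(5, -30), Add(Mul(-113, Rational(-1, 54)), 127)) = Mul(-25, Add(Rational(113, 54), 127)) = Mul(-25, Rational(6971, 54)) = Rational(-174275, 54)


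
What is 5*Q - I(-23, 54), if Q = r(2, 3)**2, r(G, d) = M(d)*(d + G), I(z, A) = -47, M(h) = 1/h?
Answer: 548/9 ≈ 60.889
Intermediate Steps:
M(h) = 1/h
r(G, d) = (G + d)/d (r(G, d) = (d + G)/d = (G + d)/d)
Q = 25/9 (Q = ((2 + 3)/3)**2 = ((1/3)*5)**2 = (5/3)**2 = 25/9 ≈ 2.7778)
5*Q - I(-23, 54) = 5*(25/9) - 1*(-47) = 125/9 + 47 = 548/9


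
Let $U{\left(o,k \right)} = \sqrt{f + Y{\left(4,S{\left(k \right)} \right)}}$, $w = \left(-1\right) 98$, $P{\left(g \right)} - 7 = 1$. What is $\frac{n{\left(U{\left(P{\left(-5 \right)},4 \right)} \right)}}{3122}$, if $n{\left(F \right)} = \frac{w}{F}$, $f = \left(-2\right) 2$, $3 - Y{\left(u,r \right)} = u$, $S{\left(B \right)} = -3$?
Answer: $\frac{7 i \sqrt{5}}{1115} \approx 0.014038 i$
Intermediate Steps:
$P{\left(g \right)} = 8$ ($P{\left(g \right)} = 7 + 1 = 8$)
$Y{\left(u,r \right)} = 3 - u$
$w = -98$
$f = -4$
$U{\left(o,k \right)} = i \sqrt{5}$ ($U{\left(o,k \right)} = \sqrt{-4 + \left(3 - 4\right)} = \sqrt{-4 - 1} = \sqrt{-5} = i \sqrt{5}$)
$n{\left(F \right)} = - \frac{98}{F}$
$\frac{n{\left(U{\left(P{\left(-5 \right)},4 \right)} \right)}}{3122} = \frac{\left(-98\right) \frac{1}{i \sqrt{5}}}{3122} = - 98 \left(- \frac{i \sqrt{5}}{5}\right) \frac{1}{3122} = \frac{98 i \sqrt{5}}{5} \cdot \frac{1}{3122} = \frac{7 i \sqrt{5}}{1115}$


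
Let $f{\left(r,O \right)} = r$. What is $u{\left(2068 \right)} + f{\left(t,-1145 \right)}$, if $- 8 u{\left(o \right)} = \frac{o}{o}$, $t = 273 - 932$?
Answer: $- \frac{5273}{8} \approx -659.13$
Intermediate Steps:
$t = -659$
$u{\left(o \right)} = - \frac{1}{8}$ ($u{\left(o \right)} = - \frac{o \frac{1}{o}}{8} = \left(- \frac{1}{8}\right) 1 = - \frac{1}{8}$)
$u{\left(2068 \right)} + f{\left(t,-1145 \right)} = - \frac{1}{8} - 659 = - \frac{5273}{8}$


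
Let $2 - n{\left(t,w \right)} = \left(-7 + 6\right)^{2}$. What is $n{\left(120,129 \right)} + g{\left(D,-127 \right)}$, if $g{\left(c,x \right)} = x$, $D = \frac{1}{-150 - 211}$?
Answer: $-126$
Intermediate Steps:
$n{\left(t,w \right)} = 1$ ($n{\left(t,w \right)} = 2 - \left(-7 + 6\right)^{2} = 2 - \left(-1\right)^{2} = 2 - 1 = 1$)
$D = - \frac{1}{361}$ ($D = \frac{1}{-361} = - \frac{1}{361} \approx -0.0027701$)
$n{\left(120,129 \right)} + g{\left(D,-127 \right)} = 1 - 127 = -126$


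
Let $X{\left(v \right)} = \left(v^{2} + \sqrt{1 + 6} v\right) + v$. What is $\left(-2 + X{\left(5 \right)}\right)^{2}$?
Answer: $959 + 280 \sqrt{7} \approx 1699.8$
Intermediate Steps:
$X{\left(v \right)} = v + v^{2} + v \sqrt{7}$ ($X{\left(v \right)} = \left(v^{2} + \sqrt{7} v\right) + v = \left(v^{2} + v \sqrt{7}\right) + v = v + v^{2} + v \sqrt{7}$)
$\left(-2 + X{\left(5 \right)}\right)^{2} = \left(-2 + 5 \left(1 + 5 + \sqrt{7}\right)\right)^{2} = \left(-2 + 5 \left(6 + \sqrt{7}\right)\right)^{2} = \left(-2 + \left(30 + 5 \sqrt{7}\right)\right)^{2} = \left(28 + 5 \sqrt{7}\right)^{2}$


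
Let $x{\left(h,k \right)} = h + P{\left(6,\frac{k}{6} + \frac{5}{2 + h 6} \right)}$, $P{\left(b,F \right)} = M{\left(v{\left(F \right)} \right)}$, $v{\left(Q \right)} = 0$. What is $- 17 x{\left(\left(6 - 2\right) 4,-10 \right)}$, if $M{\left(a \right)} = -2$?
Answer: $-238$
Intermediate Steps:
$P{\left(b,F \right)} = -2$
$x{\left(h,k \right)} = -2 + h$ ($x{\left(h,k \right)} = h - 2 = -2 + h$)
$- 17 x{\left(\left(6 - 2\right) 4,-10 \right)} = - 17 \left(-2 + \left(6 - 2\right) 4\right) = - 17 \left(-2 + 4 \cdot 4\right) = - 17 \left(-2 + 16\right) = \left(-17\right) 14 = -238$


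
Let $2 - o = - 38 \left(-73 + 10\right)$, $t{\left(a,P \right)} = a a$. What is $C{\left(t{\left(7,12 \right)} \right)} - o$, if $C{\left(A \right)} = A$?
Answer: $2441$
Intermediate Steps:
$t{\left(a,P \right)} = a^{2}$
$o = -2392$ ($o = 2 - - 38 \left(-73 + 10\right) = 2 - \left(-38\right) \left(-63\right) = 2 - 2394 = -2392$)
$C{\left(t{\left(7,12 \right)} \right)} - o = 7^{2} - -2392 = 49 + 2392 = 2441$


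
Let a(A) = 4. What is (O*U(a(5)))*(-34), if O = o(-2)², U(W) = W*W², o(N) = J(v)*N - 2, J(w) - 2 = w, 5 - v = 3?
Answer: -217600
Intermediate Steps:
v = 2 (v = 5 - 1*3 = 5 - 3 = 2)
J(w) = 2 + w
o(N) = -2 + 4*N (o(N) = (2 + 2)*N - 2 = 4*N - 2 = -2 + 4*N)
U(W) = W³
O = 100 (O = (-2 + 4*(-2))² = (-2 - 8)² = (-10)² = 100)
(O*U(a(5)))*(-34) = (100*4³)*(-34) = (100*64)*(-34) = 6400*(-34) = -217600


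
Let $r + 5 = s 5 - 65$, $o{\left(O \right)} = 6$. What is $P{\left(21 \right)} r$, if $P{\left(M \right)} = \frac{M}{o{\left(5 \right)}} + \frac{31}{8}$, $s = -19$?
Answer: $- \frac{9735}{8} \approx -1216.9$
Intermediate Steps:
$P{\left(M \right)} = \frac{31}{8} + \frac{M}{6}$ ($P{\left(M \right)} = \frac{M}{6} + \frac{31}{8} = \frac{31}{8} + \frac{M}{6}$)
$r = -165$ ($r = -5 - 160 = -165$)
$P{\left(21 \right)} r = \left(\frac{31}{8} + \frac{1}{6} \cdot 21\right) \left(-165\right) = \left(\frac{31}{8} + \frac{7}{2}\right) \left(-165\right) = \frac{59}{8} \left(-165\right) = - \frac{9735}{8}$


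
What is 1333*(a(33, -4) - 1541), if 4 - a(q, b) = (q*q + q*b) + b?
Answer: -3319170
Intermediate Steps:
a(q, b) = 4 - b - q**2 - b*q (a(q, b) = 4 - ((q*q + q*b) + b) = 4 - ((q**2 + b*q) + b) = 4 - (b + q**2 + b*q) = 4 + (-b - q**2 - b*q) = 4 - b - q**2 - b*q)
1333*(a(33, -4) - 1541) = 1333*((4 - 1*(-4) - 1*33**2 - 1*(-4)*33) - 1541) = 1333*((4 + 4 - 1*1089 + 132) - 1541) = 1333*((4 + 4 - 1089 + 132) - 1541) = 1333*(-949 - 1541) = 1333*(-2490) = -3319170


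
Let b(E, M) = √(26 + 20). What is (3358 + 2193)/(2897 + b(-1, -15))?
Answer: 263627/137583 - 91*√46/137583 ≈ 1.9116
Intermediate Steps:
b(E, M) = √46
(3358 + 2193)/(2897 + b(-1, -15)) = (3358 + 2193)/(2897 + √46) = 5551/(2897 + √46)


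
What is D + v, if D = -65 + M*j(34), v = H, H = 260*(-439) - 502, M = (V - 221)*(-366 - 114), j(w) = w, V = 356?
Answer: -2317907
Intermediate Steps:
M = -64800 (M = (356 - 221)*(-366 - 114) = 135*(-480) = -64800)
H = -114642 (H = -114140 - 502 = -114642)
v = -114642
D = -2203265 (D = -65 - 64800*34 = -65 - 2203200 = -2203265)
D + v = -2203265 - 114642 = -2317907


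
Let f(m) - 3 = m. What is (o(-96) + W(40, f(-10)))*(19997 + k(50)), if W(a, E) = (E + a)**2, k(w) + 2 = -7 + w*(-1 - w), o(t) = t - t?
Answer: 18989982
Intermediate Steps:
o(t) = 0
f(m) = 3 + m
k(w) = -9 + w*(-1 - w) (k(w) = -2 + (-7 + w*(-1 - w)) = -9 + w*(-1 - w))
(o(-96) + W(40, f(-10)))*(19997 + k(50)) = (0 + ((3 - 10) + 40)**2)*(19997 + (-9 - 1*50 - 1*50**2)) = (0 + (-7 + 40)**2)*(19997 + (-9 - 50 - 1*2500)) = (0 + 33**2)*(19997 + (-9 - 50 - 2500)) = (0 + 1089)*(19997 - 2559) = 1089*17438 = 18989982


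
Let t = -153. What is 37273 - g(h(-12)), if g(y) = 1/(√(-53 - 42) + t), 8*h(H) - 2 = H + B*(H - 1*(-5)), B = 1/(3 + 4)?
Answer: 876064745/23504 + I*√95/23504 ≈ 37273.0 + 0.00041469*I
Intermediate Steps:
B = ⅐ (B = 1/7 = ⅐ ≈ 0.14286)
h(H) = 19/56 + H/7 (h(H) = ¼ + (H + (H - 1*(-5))/7)/8 = ¼ + (H + (H + 5)/7)/8 = ¼ + (H + (5 + H)/7)/8 = ¼ + (H + (5/7 + H/7))/8 = ¼ + (5/7 + 8*H/7)/8 = ¼ + (5/56 + H/7) = 19/56 + H/7)
g(y) = 1/(-153 + I*√95) (g(y) = 1/(√(-53 - 42) - 153) = 1/(√(-95) - 153) = 1/(I*√95 - 153) = 1/(-153 + I*√95))
37273 - g(h(-12)) = 37273 - (-153/23504 - I*√95/23504) = 37273 + (153/23504 + I*√95/23504) = 876064745/23504 + I*√95/23504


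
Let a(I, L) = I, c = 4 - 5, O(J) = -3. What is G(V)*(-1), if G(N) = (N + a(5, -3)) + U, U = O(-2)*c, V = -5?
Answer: -3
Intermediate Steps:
c = -1
U = 3 (U = -3*(-1) = 3)
G(N) = 8 + N (G(N) = (N + 5) + 3 = (5 + N) + 3 = 8 + N)
G(V)*(-1) = (8 - 5)*(-1) = 3*(-1) = -3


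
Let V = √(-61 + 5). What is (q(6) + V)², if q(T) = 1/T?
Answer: -2015/36 + 2*I*√14/3 ≈ -55.972 + 2.4944*I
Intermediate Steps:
V = 2*I*√14 (V = √(-56) = 2*I*√14 ≈ 7.4833*I)
(q(6) + V)² = (1/6 + 2*I*√14)² = (⅙ + 2*I*√14)²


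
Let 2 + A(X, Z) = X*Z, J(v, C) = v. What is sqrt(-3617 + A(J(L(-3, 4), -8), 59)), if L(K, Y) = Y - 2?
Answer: 3*I*sqrt(389) ≈ 59.169*I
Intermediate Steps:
L(K, Y) = -2 + Y
A(X, Z) = -2 + X*Z
sqrt(-3617 + A(J(L(-3, 4), -8), 59)) = sqrt(-3617 + (-2 + (-2 + 4)*59)) = sqrt(-3617 + (-2 + 2*59)) = sqrt(-3617 + (-2 + 118)) = sqrt(-3617 + 116) = sqrt(-3501) = 3*I*sqrt(389)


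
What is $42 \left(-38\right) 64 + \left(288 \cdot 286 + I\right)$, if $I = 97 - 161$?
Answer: $-19840$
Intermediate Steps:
$I = -64$ ($I = 97 - 161 = -64$)
$42 \left(-38\right) 64 + \left(288 \cdot 286 + I\right) = 42 \left(-38\right) 64 + \left(288 \cdot 286 - 64\right) = \left(-1596\right) 64 + \left(82368 - 64\right) = -102144 + 82304 = -19840$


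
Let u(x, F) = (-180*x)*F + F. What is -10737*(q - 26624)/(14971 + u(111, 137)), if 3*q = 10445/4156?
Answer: -396001541291/3771087904 ≈ -105.01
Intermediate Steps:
q = 10445/12468 (q = (10445/4156)/3 = (10445*(1/4156))/3 = (1/3)*(10445/4156) = 10445/12468 ≈ 0.83774)
u(x, F) = F - 180*F*x (u(x, F) = -180*F*x + F = F - 180*F*x)
-10737*(q - 26624)/(14971 + u(111, 137)) = -10737*(10445/12468 - 26624)/(14971 + 137*(1 - 180*111)) = -10737*(-331937587/(12468*(14971 + 137*(1 - 19980)))) = -10737*(-331937587/(12468*(14971 + 137*(-19979)))) = -10737*(-331937587/(12468*(14971 - 2737123))) = -10737/((-2722152*(-12468/331937587))) = -10737/33939791136/331937587 = -10737*331937587/33939791136 = -396001541291/3771087904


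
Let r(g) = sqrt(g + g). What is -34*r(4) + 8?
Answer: 8 - 68*sqrt(2) ≈ -88.167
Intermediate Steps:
r(g) = sqrt(2)*sqrt(g) (r(g) = sqrt(2*g) = sqrt(2)*sqrt(g))
-34*r(4) + 8 = -34*sqrt(2)*sqrt(4) + 8 = -34*sqrt(2)*2 + 8 = -68*sqrt(2) + 8 = 8 - 68*sqrt(2)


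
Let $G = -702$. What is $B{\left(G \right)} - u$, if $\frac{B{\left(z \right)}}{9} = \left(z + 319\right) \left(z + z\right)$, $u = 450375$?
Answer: $4389213$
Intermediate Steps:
$B{\left(z \right)} = 18 z \left(319 + z\right)$ ($B{\left(z \right)} = 9 \left(z + 319\right) \left(z + z\right) = 9 \left(319 + z\right) 2 z = 9 \cdot 2 z \left(319 + z\right) = 18 z \left(319 + z\right)$)
$B{\left(G \right)} - u = 18 \left(-702\right) \left(319 - 702\right) - 450375 = 18 \left(-702\right) \left(-383\right) - 450375 = 4839588 - 450375 = 4389213$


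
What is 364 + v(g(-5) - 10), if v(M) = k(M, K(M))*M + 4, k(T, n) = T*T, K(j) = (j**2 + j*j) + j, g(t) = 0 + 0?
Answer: -632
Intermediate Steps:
g(t) = 0
K(j) = j + 2*j**2 (K(j) = (j**2 + j**2) + j = 2*j**2 + j = j + 2*j**2)
k(T, n) = T**2
v(M) = 4 + M**3 (v(M) = M**2*M + 4 = M**3 + 4 = 4 + M**3)
364 + v(g(-5) - 10) = 364 + (4 + (0 - 10)**3) = 364 + (4 + (-10)**3) = 364 + (4 - 1000) = 364 - 996 = -632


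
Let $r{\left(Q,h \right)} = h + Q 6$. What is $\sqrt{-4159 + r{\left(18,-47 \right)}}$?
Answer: $i \sqrt{4098} \approx 64.016 i$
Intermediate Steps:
$r{\left(Q,h \right)} = h + 6 Q$
$\sqrt{-4159 + r{\left(18,-47 \right)}} = \sqrt{-4159 + \left(-47 + 6 \cdot 18\right)} = \sqrt{-4159 + \left(-47 + 108\right)} = \sqrt{-4159 + 61} = \sqrt{-4098} = i \sqrt{4098}$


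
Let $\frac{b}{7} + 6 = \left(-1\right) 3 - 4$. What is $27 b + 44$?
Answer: $-2413$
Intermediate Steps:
$b = -91$ ($b = -42 + 7 \left(\left(-1\right) 3 - 4\right) = -42 + 7 \left(-3 - 4\right) = -42 + 7 \left(-7\right) = -42 - 49 = -91$)
$27 b + 44 = 27 \left(-91\right) + 44 = -2457 + 44 = -2413$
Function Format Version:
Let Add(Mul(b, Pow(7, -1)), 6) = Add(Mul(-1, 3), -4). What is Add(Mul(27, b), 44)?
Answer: -2413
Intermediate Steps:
b = -91 (b = Add(-42, Mul(7, Add(Mul(-1, 3), -4))) = Add(-42, Mul(7, Add(-3, -4))) = Add(-42, Mul(7, -7)) = Add(-42, -49) = -91)
Add(Mul(27, b), 44) = Add(Mul(27, -91), 44) = Add(-2457, 44) = -2413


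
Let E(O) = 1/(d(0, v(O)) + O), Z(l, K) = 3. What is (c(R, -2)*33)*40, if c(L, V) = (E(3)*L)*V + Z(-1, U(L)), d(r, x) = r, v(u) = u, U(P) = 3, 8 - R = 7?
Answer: 3080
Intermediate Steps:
R = 1 (R = 8 - 1*7 = 8 - 7 = 1)
E(O) = 1/O (E(O) = 1/(0 + O) = 1/O)
c(L, V) = 3 + L*V/3 (c(L, V) = (L/3)*V + 3 = L*V/3 + 3 = 3 + L*V/3)
(c(R, -2)*33)*40 = ((3 + (⅓)*1*(-2))*33)*40 = ((3 - ⅔)*33)*40 = ((7/3)*33)*40 = 77*40 = 3080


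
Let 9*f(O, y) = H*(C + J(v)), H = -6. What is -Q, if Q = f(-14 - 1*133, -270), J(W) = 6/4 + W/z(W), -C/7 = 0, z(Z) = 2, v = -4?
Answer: -1/3 ≈ -0.33333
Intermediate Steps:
C = 0 (C = -7*0 = 0)
J(W) = 3/2 + W/2 (J(W) = 6/4 + W/2 = 6*(1/4) + W*(1/2) = 3/2 + W/2)
f(O, y) = 1/3 (f(O, y) = (-6*(0 + (3/2 + (1/2)*(-4))))/9 = (-6*(0 + (3/2 - 2)))/9 = (-6*(0 - 1/2))/9 = (-6*(-1/2))/9 = (1/9)*3 = 1/3)
Q = 1/3 ≈ 0.33333
-Q = -1*1/3 = -1/3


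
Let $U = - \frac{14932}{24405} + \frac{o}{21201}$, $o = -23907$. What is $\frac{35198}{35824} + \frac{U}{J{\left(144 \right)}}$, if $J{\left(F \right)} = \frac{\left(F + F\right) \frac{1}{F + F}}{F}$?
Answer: $- \frac{256927815470909}{1029761686040} \approx -249.5$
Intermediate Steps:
$U = - \frac{300007889}{172470135}$ ($U = - \frac{14932}{24405} - \frac{23907}{21201} = \left(-14932\right) \frac{1}{24405} - \frac{7969}{7067} = - \frac{14932}{24405} - \frac{7969}{7067} = - \frac{300007889}{172470135} \approx -1.7395$)
$J{\left(F \right)} = \frac{1}{F}$ ($J{\left(F \right)} = \frac{2 F \frac{1}{2 F}}{F} = 1 \frac{1}{F} = \frac{1}{F}$)
$\frac{35198}{35824} + \frac{U}{J{\left(144 \right)}} = \frac{35198}{35824} - \frac{300007889}{172470135 \cdot \frac{1}{144}} = 35198 \cdot \frac{1}{35824} - \frac{300007889 \frac{1}{\frac{1}{144}}}{172470135} = \frac{17599}{17912} - \frac{14400378672}{57490045} = - \frac{256927815470909}{1029761686040}$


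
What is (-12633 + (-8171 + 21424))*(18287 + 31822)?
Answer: 31067580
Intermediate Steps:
(-12633 + (-8171 + 21424))*(18287 + 31822) = (-12633 + 13253)*50109 = 620*50109 = 31067580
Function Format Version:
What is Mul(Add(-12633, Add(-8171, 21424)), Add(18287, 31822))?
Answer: 31067580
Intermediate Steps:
Mul(Add(-12633, Add(-8171, 21424)), Add(18287, 31822)) = Mul(Add(-12633, 13253), 50109) = Mul(620, 50109) = 31067580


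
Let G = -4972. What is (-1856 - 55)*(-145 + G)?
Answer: 9778587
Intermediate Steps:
(-1856 - 55)*(-145 + G) = (-1856 - 55)*(-145 - 4972) = -1911*(-5117) = 9778587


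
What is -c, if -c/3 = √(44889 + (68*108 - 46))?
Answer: 3*√52187 ≈ 685.33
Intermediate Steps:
c = -3*√52187 (c = -3*√(44889 + (68*108 - 46)) = -3*√(44889 + (7344 - 46)) = -3*√(44889 + 7298) = -3*√52187 ≈ -685.33)
-c = -(-3)*√52187 = 3*√52187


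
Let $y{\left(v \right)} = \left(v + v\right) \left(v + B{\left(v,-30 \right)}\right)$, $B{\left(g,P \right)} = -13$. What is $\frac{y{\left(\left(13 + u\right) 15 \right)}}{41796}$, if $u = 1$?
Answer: $\frac{6895}{3483} \approx 1.9796$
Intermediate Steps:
$y{\left(v \right)} = 2 v \left(-13 + v\right)$ ($y{\left(v \right)} = \left(v + v\right) \left(v - 13\right) = 2 v \left(-13 + v\right)$)
$\frac{y{\left(\left(13 + u\right) 15 \right)}}{41796} = \frac{2 \left(13 + 1\right) 15 \left(-13 + \left(13 + 1\right) 15\right)}{41796} = 2 \cdot 14 \cdot 15 \left(-13 + 14 \cdot 15\right) \frac{1}{41796} = 2 \cdot 210 \left(-13 + 210\right) \frac{1}{41796} = 2 \cdot 210 \cdot 197 \cdot \frac{1}{41796} = 82740 \cdot \frac{1}{41796} = \frac{6895}{3483}$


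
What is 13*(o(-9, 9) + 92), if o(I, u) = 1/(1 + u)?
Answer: 11973/10 ≈ 1197.3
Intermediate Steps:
13*(o(-9, 9) + 92) = 13*(1/(1 + 9) + 92) = 13*(1/10 + 92) = 13*(⅒ + 92) = 13*(921/10) = 11973/10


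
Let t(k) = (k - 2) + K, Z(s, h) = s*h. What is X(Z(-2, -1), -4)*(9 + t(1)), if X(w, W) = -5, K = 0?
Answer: -40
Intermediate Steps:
Z(s, h) = h*s
t(k) = -2 + k (t(k) = (k - 2) + 0 = (-2 + k) + 0 = -2 + k)
X(Z(-2, -1), -4)*(9 + t(1)) = -5*(9 + (-2 + 1)) = -5*(9 - 1) = -5*8 = -40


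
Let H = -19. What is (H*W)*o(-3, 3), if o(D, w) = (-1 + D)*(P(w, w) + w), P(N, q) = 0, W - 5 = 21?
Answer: 5928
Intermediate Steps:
W = 26 (W = 5 + 21 = 26)
o(D, w) = w*(-1 + D) (o(D, w) = (-1 + D)*(0 + w) = (-1 + D)*w = w*(-1 + D))
(H*W)*o(-3, 3) = (-19*26)*(3*(-1 - 3)) = -1482*(-4) = -494*(-12) = 5928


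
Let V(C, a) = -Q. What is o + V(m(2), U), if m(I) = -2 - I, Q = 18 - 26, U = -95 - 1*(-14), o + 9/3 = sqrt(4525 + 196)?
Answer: 5 + sqrt(4721) ≈ 73.709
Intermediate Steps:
o = -3 + sqrt(4721) (o = -3 + sqrt(4525 + 196) = -3 + sqrt(4721) ≈ 65.709)
U = -81 (U = -95 + 14 = -81)
Q = -8
V(C, a) = 8 (V(C, a) = -1*(-8) = 8)
o + V(m(2), U) = (-3 + sqrt(4721)) + 8 = 5 + sqrt(4721)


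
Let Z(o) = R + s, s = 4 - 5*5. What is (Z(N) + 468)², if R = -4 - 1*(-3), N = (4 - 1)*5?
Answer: 198916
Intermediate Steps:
N = 15 (N = 3*5 = 15)
R = -1 (R = -4 + 3 = -1)
s = -21 (s = 4 - 25 = -21)
Z(o) = -22 (Z(o) = -1 - 21 = -22)
(Z(N) + 468)² = (-22 + 468)² = 446² = 198916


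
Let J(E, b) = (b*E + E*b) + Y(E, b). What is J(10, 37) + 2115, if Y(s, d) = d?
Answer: 2892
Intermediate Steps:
J(E, b) = b + 2*E*b (J(E, b) = (b*E + E*b) + b = (E*b + E*b) + b = 2*E*b + b = b + 2*E*b)
J(10, 37) + 2115 = 37*(1 + 2*10) + 2115 = 37*(1 + 20) + 2115 = 37*21 + 2115 = 777 + 2115 = 2892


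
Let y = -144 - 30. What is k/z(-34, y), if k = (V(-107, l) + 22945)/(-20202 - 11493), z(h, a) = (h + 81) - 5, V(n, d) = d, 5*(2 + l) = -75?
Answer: -11464/665595 ≈ -0.017224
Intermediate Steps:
l = -17 (l = -2 + (⅕)*(-75) = -2 - 15 = -17)
y = -174
z(h, a) = 76 + h (z(h, a) = (81 + h) - 5 = 76 + h)
k = -22928/31695 (k = (-17 + 22945)/(-20202 - 11493) = 22928/(-31695) = 22928*(-1/31695) = -22928/31695 ≈ -0.72339)
k/z(-34, y) = -22928/(31695*(76 - 34)) = -22928/31695/42 = -22928/31695*1/42 = -11464/665595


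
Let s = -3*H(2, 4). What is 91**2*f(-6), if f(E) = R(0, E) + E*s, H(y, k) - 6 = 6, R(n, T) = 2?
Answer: 1805258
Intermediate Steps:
H(y, k) = 12 (H(y, k) = 6 + 6 = 12)
s = -36 (s = -3*12 = -36)
f(E) = 2 - 36*E (f(E) = 2 + E*(-36) = 2 - 36*E)
91**2*f(-6) = 91**2*(2 - 36*(-6)) = 8281*(2 + 216) = 8281*218 = 1805258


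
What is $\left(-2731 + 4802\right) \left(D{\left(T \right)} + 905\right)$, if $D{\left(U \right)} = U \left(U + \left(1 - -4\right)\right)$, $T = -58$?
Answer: $8240509$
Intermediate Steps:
$D{\left(U \right)} = U \left(5 + U\right)$ ($D{\left(U \right)} = U \left(U + \left(1 + 4\right)\right) = U \left(U + 5\right) = U \left(5 + U\right)$)
$\left(-2731 + 4802\right) \left(D{\left(T \right)} + 905\right) = \left(-2731 + 4802\right) \left(- 58 \left(5 - 58\right) + 905\right) = 2071 \left(\left(-58\right) \left(-53\right) + 905\right) = 2071 \left(3074 + 905\right) = 2071 \cdot 3979 = 8240509$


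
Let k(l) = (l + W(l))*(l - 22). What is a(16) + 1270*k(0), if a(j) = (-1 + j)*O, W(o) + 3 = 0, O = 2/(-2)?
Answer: 83805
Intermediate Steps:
O = -1 (O = 2*(-1/2) = -1)
W(o) = -3 (W(o) = -3 + 0 = -3)
a(j) = 1 - j (a(j) = (-1 + j)*(-1) = 1 - j)
k(l) = (-22 + l)*(-3 + l) (k(l) = (l - 3)*(l - 22) = (-3 + l)*(-22 + l) = (-22 + l)*(-3 + l))
a(16) + 1270*k(0) = (1 - 1*16) + 1270*(66 + 0**2 - 25*0) = (1 - 16) + 1270*(66 + 0 + 0) = -15 + 1270*66 = -15 + 83820 = 83805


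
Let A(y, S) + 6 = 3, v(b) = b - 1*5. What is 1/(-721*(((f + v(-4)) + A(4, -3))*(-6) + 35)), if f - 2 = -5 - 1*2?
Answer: -1/98777 ≈ -1.0124e-5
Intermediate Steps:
v(b) = -5 + b (v(b) = b - 5 = -5 + b)
A(y, S) = -3 (A(y, S) = -6 + 3 = -3)
f = -5 (f = 2 + (-5 - 1*2) = 2 + (-5 - 2) = 2 - 7 = -5)
1/(-721*(((f + v(-4)) + A(4, -3))*(-6) + 35)) = 1/(-721*(((-5 + (-5 - 4)) - 3)*(-6) + 35)) = 1/(-721*(((-5 - 9) - 3)*(-6) + 35)) = 1/(-721*((-14 - 3)*(-6) + 35)) = 1/(-721*(-17*(-6) + 35)) = 1/(-721*(102 + 35)) = 1/(-721*137) = 1/(-98777) = -1/98777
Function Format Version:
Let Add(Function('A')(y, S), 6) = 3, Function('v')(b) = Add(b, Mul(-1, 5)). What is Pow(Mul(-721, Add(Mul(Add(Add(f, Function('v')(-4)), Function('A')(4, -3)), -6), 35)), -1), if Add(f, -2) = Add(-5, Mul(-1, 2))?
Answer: Rational(-1, 98777) ≈ -1.0124e-5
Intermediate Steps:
Function('v')(b) = Add(-5, b) (Function('v')(b) = Add(b, -5) = Add(-5, b))
Function('A')(y, S) = -3 (Function('A')(y, S) = Add(-6, 3) = -3)
f = -5 (f = Add(2, Add(-5, Mul(-1, 2))) = Add(2, Add(-5, -2)) = Add(2, -7) = -5)
Pow(Mul(-721, Add(Mul(Add(Add(f, Function('v')(-4)), Function('A')(4, -3)), -6), 35)), -1) = Pow(Mul(-721, Add(Mul(Add(Add(-5, Add(-5, -4)), -3), -6), 35)), -1) = Pow(Mul(-721, Add(Mul(Add(Add(-5, -9), -3), -6), 35)), -1) = Pow(Mul(-721, Add(Mul(Add(-14, -3), -6), 35)), -1) = Pow(Mul(-721, Add(Mul(-17, -6), 35)), -1) = Pow(Mul(-721, Add(102, 35)), -1) = Pow(Mul(-721, 137), -1) = Pow(-98777, -1) = Rational(-1, 98777)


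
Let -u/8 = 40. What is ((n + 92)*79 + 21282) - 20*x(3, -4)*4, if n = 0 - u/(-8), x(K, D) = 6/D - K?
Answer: 25750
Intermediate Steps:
u = -320 (u = -8*40 = -320)
x(K, D) = -K + 6/D
n = -40 (n = 0 - (-320)/(-8) = 0 - (-320)*(-1)/8 = 0 - 1*40 = 0 - 40 = -40)
((n + 92)*79 + 21282) - 20*x(3, -4)*4 = ((-40 + 92)*79 + 21282) - 20*(-1*3 + 6/(-4))*4 = (52*79 + 21282) - 20*(-3 + 6*(-¼))*4 = (4108 + 21282) - 20*(-3 - 3/2)*4 = 25390 - 20*(-9/2)*4 = 25390 + 90*4 = 25390 + 360 = 25750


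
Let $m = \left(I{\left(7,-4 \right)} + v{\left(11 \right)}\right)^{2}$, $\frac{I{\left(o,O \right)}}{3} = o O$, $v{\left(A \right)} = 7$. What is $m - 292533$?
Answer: $-286604$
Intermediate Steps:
$I{\left(o,O \right)} = 3 O o$ ($I{\left(o,O \right)} = 3 o O = 3 O o$)
$m = 5929$ ($m = \left(3 \left(-4\right) 7 + 7\right)^{2} = \left(-84 + 7\right)^{2} = \left(-77\right)^{2} = 5929$)
$m - 292533 = 5929 - 292533 = -286604$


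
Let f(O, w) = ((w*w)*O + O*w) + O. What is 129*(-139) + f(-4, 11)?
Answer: -18463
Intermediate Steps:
f(O, w) = O + O*w + O*w² (f(O, w) = (w²*O + O*w) + O = (O*w² + O*w) + O = (O*w + O*w²) + O = O + O*w + O*w²)
129*(-139) + f(-4, 11) = 129*(-139) - 4*(1 + 11 + 11²) = -17931 - 4*(1 + 11 + 121) = -17931 - 4*133 = -17931 - 532 = -18463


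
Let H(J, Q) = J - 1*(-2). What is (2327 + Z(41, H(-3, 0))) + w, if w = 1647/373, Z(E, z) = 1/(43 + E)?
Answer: 73048285/31332 ≈ 2331.4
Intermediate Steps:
H(J, Q) = 2 + J (H(J, Q) = J + 2 = 2 + J)
w = 1647/373 (w = 1647*(1/373) = 1647/373 ≈ 4.4156)
(2327 + Z(41, H(-3, 0))) + w = (2327 + 1/(43 + 41)) + 1647/373 = (2327 + 1/84) + 1647/373 = 195469/84 + 1647/373 = 73048285/31332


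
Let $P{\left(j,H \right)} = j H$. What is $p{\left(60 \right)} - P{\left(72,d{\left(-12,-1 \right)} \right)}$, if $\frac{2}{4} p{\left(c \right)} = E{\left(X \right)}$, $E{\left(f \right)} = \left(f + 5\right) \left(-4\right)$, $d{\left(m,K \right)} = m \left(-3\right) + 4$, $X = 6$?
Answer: $-2968$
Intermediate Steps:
$d{\left(m,K \right)} = 4 - 3 m$ ($d{\left(m,K \right)} = - 3 m + 4 = 4 - 3 m$)
$E{\left(f \right)} = -20 - 4 f$ ($E{\left(f \right)} = \left(5 + f\right) \left(-4\right) = -20 - 4 f$)
$P{\left(j,H \right)} = H j$
$p{\left(c \right)} = -88$ ($p{\left(c \right)} = 2 \left(-20 - 24\right) = 2 \left(-44\right) = -88$)
$p{\left(60 \right)} - P{\left(72,d{\left(-12,-1 \right)} \right)} = -88 - \left(4 - -36\right) 72 = -88 - \left(4 + 36\right) 72 = -88 - 40 \cdot 72 = -88 - 2880 = -2968$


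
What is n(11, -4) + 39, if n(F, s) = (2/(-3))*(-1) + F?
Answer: 152/3 ≈ 50.667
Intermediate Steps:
n(F, s) = 2/3 + F (n(F, s) = (2*(-1/3))*(-1) + F = -2/3*(-1) + F = 2/3 + F)
n(11, -4) + 39 = (2/3 + 11) + 39 = 35/3 + 39 = 152/3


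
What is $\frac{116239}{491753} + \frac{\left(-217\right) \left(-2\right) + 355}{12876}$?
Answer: $\frac{21663063}{72779444} \approx 0.29765$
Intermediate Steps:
$\frac{116239}{491753} + \frac{\left(-217\right) \left(-2\right) + 355}{12876} = 116239 \cdot \frac{1}{491753} + \left(434 + 355\right) \frac{1}{12876} = \frac{116239}{491753} + 789 \cdot \frac{1}{12876} = \frac{116239}{491753} + \frac{263}{4292} = \frac{21663063}{72779444}$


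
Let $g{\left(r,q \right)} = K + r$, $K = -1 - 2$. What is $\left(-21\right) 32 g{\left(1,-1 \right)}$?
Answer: $1344$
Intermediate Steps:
$K = -3$ ($K = -1 - 2 = -3$)
$g{\left(r,q \right)} = -3 + r$
$\left(-21\right) 32 g{\left(1,-1 \right)} = \left(-21\right) 32 \left(-3 + 1\right) = \left(-672\right) \left(-2\right) = 1344$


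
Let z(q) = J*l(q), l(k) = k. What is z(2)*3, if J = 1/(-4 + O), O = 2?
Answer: -3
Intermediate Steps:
J = -½ (J = 1/(-4 + 2) = 1/(-2) = -½ ≈ -0.50000)
z(q) = -q/2
z(2)*3 = -½*2*3 = -1*3 = -3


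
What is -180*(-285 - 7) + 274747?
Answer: 327307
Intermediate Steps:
-180*(-285 - 7) + 274747 = -180*(-292) + 274747 = 52560 + 274747 = 327307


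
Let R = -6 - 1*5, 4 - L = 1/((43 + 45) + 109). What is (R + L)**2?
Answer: 1904400/38809 ≈ 49.071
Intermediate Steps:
L = 787/197 (L = 4 - 1/((43 + 45) + 109) = 4 - 1/(88 + 109) = 4 - 1/197 = 787/197 ≈ 3.9949)
R = -11 (R = -6 - 5 = -11)
(R + L)**2 = (-11 + 787/197)**2 = (-1380/197)**2 = 1904400/38809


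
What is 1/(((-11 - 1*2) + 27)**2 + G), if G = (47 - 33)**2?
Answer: 1/392 ≈ 0.0025510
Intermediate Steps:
G = 196 (G = 14**2 = 196)
1/(((-11 - 1*2) + 27)**2 + G) = 1/(((-11 - 1*2) + 27)**2 + 196) = 1/(((-11 - 2) + 27)**2 + 196) = 1/((-13 + 27)**2 + 196) = 1/(14**2 + 196) = 1/(196 + 196) = 1/392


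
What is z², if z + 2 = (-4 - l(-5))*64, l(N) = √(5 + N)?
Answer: 66564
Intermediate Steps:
z = -258 (z = -2 + (-4 - √(5 - 5))*64 = -2 + (-4 - √0)*64 = -2 + (-4 - 1*0)*64 = -2 + (-4 + 0)*64 = -2 - 4*64 = -2 - 256 = -258)
z² = (-258)² = 66564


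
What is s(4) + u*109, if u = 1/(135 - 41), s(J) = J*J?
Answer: 1613/94 ≈ 17.160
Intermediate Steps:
s(J) = J²
u = 1/94 ≈ 0.010638
s(4) + u*109 = 4² + (1/94)*109 = 16 + 109/94 = 1613/94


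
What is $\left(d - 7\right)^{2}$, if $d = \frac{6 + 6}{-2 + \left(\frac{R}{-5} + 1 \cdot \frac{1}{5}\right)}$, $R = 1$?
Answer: $169$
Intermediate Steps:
$d = -6$ ($d = \frac{6 + 6}{-2 + \left(1 \frac{1}{-5} + 1 \cdot \frac{1}{5}\right)} = \frac{12}{-2 + \left(1 \left(- \frac{1}{5}\right) + 1 \cdot \frac{1}{5}\right)} = \frac{12}{-2 + \left(- \frac{1}{5} + \frac{1}{5}\right)} = \frac{12}{-2 + 0} = \frac{12}{-2} = 12 \left(- \frac{1}{2}\right) = -6$)
$\left(d - 7\right)^{2} = \left(-6 - 7\right)^{2} = \left(-13\right)^{2} = 169$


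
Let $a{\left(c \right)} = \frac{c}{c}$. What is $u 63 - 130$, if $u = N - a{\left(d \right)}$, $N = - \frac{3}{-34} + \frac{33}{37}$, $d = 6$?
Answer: $- \frac{165115}{1258} \approx -131.25$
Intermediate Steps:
$N = \frac{1233}{1258}$ ($N = \left(-3\right) \left(- \frac{1}{34}\right) + 33 \cdot \frac{1}{37} = \frac{3}{34} + \frac{33}{37} = \frac{1233}{1258} \approx 0.98013$)
$a{\left(c \right)} = 1$
$u = - \frac{25}{1258}$ ($u = \frac{1233}{1258} - 1 = - \frac{25}{1258} \approx -0.019873$)
$u 63 - 130 = \left(- \frac{25}{1258}\right) 63 - 130 = - \frac{1575}{1258} - 130 = - \frac{165115}{1258}$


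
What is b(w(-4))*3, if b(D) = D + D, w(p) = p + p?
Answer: -48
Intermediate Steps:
w(p) = 2*p
b(D) = 2*D
b(w(-4))*3 = (2*(2*(-4)))*3 = (2*(-8))*3 = -16*3 = -48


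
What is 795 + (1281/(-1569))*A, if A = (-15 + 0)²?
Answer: 319710/523 ≈ 611.30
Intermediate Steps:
A = 225 (A = (-15)² = 225)
795 + (1281/(-1569))*A = 795 + (1281/(-1569))*225 = 795 + (1281*(-1/1569))*225 = 795 - 427/523*225 = 795 - 96075/523 = 319710/523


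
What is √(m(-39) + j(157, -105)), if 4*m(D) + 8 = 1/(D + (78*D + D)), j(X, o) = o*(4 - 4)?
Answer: I*√4867395/1560 ≈ 1.4142*I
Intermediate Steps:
j(X, o) = 0 (j(X, o) = o*0 = 0)
m(D) = -2 + 1/(320*D) (m(D) = -2 + 1/(4*(D + (78*D + D))) = -2 + 1/(4*(D + 79*D)) = -2 + 1/(4*((80*D))) = -2 + (1/(80*D))/4 = -2 + 1/(320*D))
√(m(-39) + j(157, -105)) = √((-2 + (1/320)/(-39)) + 0) = √((-2 + (1/320)*(-1/39)) + 0) = √((-2 - 1/12480) + 0) = √(-24961/12480 + 0) = √(-24961/12480) = I*√4867395/1560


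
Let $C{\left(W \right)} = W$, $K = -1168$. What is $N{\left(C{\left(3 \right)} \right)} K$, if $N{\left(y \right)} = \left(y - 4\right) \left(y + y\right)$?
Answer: $7008$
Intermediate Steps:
$N{\left(y \right)} = 2 y \left(-4 + y\right)$ ($N{\left(y \right)} = \left(-4 + y\right) 2 y = 2 y \left(-4 + y\right)$)
$N{\left(C{\left(3 \right)} \right)} K = 2 \cdot 3 \left(-4 + 3\right) \left(-1168\right) = 2 \cdot 3 \left(-1\right) \left(-1168\right) = \left(-6\right) \left(-1168\right) = 7008$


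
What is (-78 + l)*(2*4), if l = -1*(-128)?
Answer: 400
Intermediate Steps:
l = 128
(-78 + l)*(2*4) = (-78 + 128)*(2*4) = 50*8 = 400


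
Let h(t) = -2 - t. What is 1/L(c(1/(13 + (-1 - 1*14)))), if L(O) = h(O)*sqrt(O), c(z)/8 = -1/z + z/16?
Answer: -8*sqrt(7)/1491 ≈ -0.014196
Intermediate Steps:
c(z) = z/2 - 8/z (c(z) = 8*(-1/z + z/16) = z/2 - 8/z)
L(O) = sqrt(O)*(-2 - O) (L(O) = (-2 - O)*sqrt(O) = sqrt(O)*(-2 - O))
1/L(c(1/(13 + (-1 - 1*14)))) = 1/(sqrt(1/(2*(13 + (-1 - 1*14))) - (96 - 112))*(-2 - (1/(2*(13 + (-1 - 1*14))) - (96 - 112)))) = 1/(sqrt(1/(2*(13 + (-1 - 14))) - 8/(1/(13 + (-1 - 14))))*(-2 - (1/(2*(13 + (-1 - 14))) - 8/(1/(13 + (-1 - 14)))))) = 1/(sqrt(1/(2*(13 - 15)) - 8/(1/(13 - 15)))*(-2 - (1/(2*(13 - 15)) - 8/(1/(13 - 15))))) = 1/(sqrt((1/2)/(-2) - 8/(1/(-2)))*(-2 - ((1/2)/(-2) - 8/(1/(-2))))) = 1/(sqrt((1/2)*(-1/2) - 8/(-1/2))*(-2 - ((1/2)*(-1/2) - 8/(-1/2)))) = 1/(sqrt(-1/4 - 8*(-2))*(-2 - (-1/4 - 8*(-2)))) = 1/(sqrt(-1/4 + 16)*(-2 - (-1/4 + 16))) = 1/(sqrt(63/4)*(-2 - 1*63/4)) = 1/((3*sqrt(7)/2)*(-2 - 63/4)) = 1/((3*sqrt(7)/2)*(-71/4)) = 1/(-213*sqrt(7)/8) = -8*sqrt(7)/1491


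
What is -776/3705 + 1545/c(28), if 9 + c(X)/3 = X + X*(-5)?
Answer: -2001971/448305 ≈ -4.4656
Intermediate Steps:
c(X) = -27 - 12*X (c(X) = -27 + 3*(X + X*(-5)) = -27 + 3*(X - 5*X) = -27 + 3*(-4*X) = -27 - 12*X)
-776/3705 + 1545/c(28) = -776/3705 + 1545/(-27 - 12*28) = -776*1/3705 + 1545/(-27 - 336) = -776/3705 + 1545/(-363) = -776/3705 + 1545*(-1/363) = -776/3705 - 515/121 = -2001971/448305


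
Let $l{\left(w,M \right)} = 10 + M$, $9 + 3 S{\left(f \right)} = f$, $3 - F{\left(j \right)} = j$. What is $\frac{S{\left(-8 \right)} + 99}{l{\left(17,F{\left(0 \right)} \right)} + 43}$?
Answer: $\frac{5}{3} \approx 1.6667$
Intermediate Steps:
$F{\left(j \right)} = 3 - j$
$S{\left(f \right)} = -3 + \frac{f}{3}$
$\frac{S{\left(-8 \right)} + 99}{l{\left(17,F{\left(0 \right)} \right)} + 43} = \frac{\left(-3 + \frac{1}{3} \left(-8\right)\right) + 99}{\left(10 + \left(3 - 0\right)\right) + 43} = \frac{\left(-3 - \frac{8}{3}\right) + 99}{\left(10 + \left(3 + 0\right)\right) + 43} = \frac{- \frac{17}{3} + 99}{\left(10 + 3\right) + 43} = \frac{280}{3 \left(13 + 43\right)} = \frac{280}{3 \cdot 56} = \frac{280}{3} \cdot \frac{1}{56} = \frac{5}{3}$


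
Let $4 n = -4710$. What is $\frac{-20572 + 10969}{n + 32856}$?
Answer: $- \frac{6402}{21119} \approx -0.30314$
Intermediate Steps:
$n = - \frac{2355}{2}$ ($n = \frac{1}{4} \left(-4710\right) = - \frac{2355}{2} \approx -1177.5$)
$\frac{-20572 + 10969}{n + 32856} = \frac{-20572 + 10969}{- \frac{2355}{2} + 32856} = - \frac{9603}{\frac{63357}{2}} = \left(-9603\right) \frac{2}{63357} = - \frac{6402}{21119}$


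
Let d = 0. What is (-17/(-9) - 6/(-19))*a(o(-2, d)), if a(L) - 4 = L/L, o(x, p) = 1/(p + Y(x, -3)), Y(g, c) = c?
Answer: 1885/171 ≈ 11.023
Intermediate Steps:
o(x, p) = 1/(-3 + p) (o(x, p) = 1/(p - 3) = 1/(-3 + p))
a(L) = 5 (a(L) = 4 + L/L = 4 + 1 = 5)
(-17/(-9) - 6/(-19))*a(o(-2, d)) = (-17/(-9) - 6/(-19))*5 = (-17*(-⅑) - 6*(-1/19))*5 = (17/9 + 6/19)*5 = (377/171)*5 = 1885/171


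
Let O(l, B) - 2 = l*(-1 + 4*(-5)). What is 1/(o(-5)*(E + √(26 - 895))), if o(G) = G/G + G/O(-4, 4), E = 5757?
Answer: 82517/447442893 - 43*I*√869/1342328679 ≈ 0.00018442 - 9.4432e-7*I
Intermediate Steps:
O(l, B) = 2 - 21*l (O(l, B) = 2 + l*(-1 + 4*(-5)) = 2 + l*(-1 - 20) = 2 + l*(-21) = 2 - 21*l)
o(G) = 1 + G/86 (o(G) = G/G + G/(2 - 21*(-4)) = 1 + G/(2 + 84) = 1 + G/86)
1/(o(-5)*(E + √(26 - 895))) = 1/((1 + (1/86)*(-5))*(5757 + √(26 - 895))) = 1/((1 - 5/86)*(5757 + √(-869))) = 1/(81*(5757 + I*√869)/86) = 1/(466317/86 + 81*I*√869/86)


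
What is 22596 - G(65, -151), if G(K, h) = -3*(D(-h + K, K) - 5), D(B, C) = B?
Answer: 23229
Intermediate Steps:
G(K, h) = 15 - 3*K + 3*h (G(K, h) = -3*((-h + K) - 5) = -3*((K - h) - 5) = -3*(-5 + K - h) = 15 - 3*K + 3*h)
22596 - G(65, -151) = 22596 - (15 - 3*65 + 3*(-151)) = 22596 - (15 - 195 - 453) = 22596 - 1*(-633) = 22596 + 633 = 23229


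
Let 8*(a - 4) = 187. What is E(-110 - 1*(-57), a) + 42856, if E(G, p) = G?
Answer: 42803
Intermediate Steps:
a = 219/8 (a = 4 + (1/8)*187 = 4 + 187/8 = 219/8 ≈ 27.375)
E(-110 - 1*(-57), a) + 42856 = (-110 - 1*(-57)) + 42856 = (-110 + 57) + 42856 = -53 + 42856 = 42803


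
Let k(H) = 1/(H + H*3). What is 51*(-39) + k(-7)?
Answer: -55693/28 ≈ -1989.0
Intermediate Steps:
k(H) = 1/(4*H) (k(H) = 1/(H + 3*H) = 1/(4*H))
51*(-39) + k(-7) = 51*(-39) + (¼)/(-7) = -1989 + (¼)*(-⅐) = -1989 - 1/28 = -55693/28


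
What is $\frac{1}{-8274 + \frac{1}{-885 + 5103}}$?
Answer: $- \frac{4218}{34899731} \approx -0.00012086$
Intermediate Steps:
$\frac{1}{-8274 + \frac{1}{-885 + 5103}} = \frac{1}{-8274 + \frac{1}{4218}} = \frac{1}{- \frac{34899731}{4218}} = - \frac{4218}{34899731}$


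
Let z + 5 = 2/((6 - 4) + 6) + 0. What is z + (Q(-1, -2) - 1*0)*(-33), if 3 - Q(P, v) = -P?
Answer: -283/4 ≈ -70.750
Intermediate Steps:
Q(P, v) = 3 + P (Q(P, v) = 3 - (-1)*P = 3 + P)
z = -19/4 (z = -5 + (2/((6 - 4) + 6) + 0) = -5 + (2/(2 + 6) + 0) = -5 + (2/8 + 0) = -5 + (2*(⅛) + 0) = -5 + (¼ + 0) = -5 + ¼ = -19/4 ≈ -4.7500)
z + (Q(-1, -2) - 1*0)*(-33) = -19/4 + ((3 - 1) - 1*0)*(-33) = -19/4 + (2 + 0)*(-33) = -19/4 + 2*(-33) = -19/4 - 66 = -283/4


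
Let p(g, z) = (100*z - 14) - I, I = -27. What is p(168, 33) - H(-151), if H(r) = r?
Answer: 3464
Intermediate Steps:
p(g, z) = 13 + 100*z (p(g, z) = (100*z - 14) - 1*(-27) = (-14 + 100*z) + 27 = 13 + 100*z)
p(168, 33) - H(-151) = (13 + 100*33) - 1*(-151) = (13 + 3300) + 151 = 3313 + 151 = 3464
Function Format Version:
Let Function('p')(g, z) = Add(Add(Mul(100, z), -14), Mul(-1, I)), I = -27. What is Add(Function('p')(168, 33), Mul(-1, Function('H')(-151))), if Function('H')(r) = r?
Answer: 3464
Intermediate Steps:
Function('p')(g, z) = Add(13, Mul(100, z)) (Function('p')(g, z) = Add(Add(Mul(100, z), -14), Mul(-1, -27)) = Add(Add(-14, Mul(100, z)), 27) = Add(13, Mul(100, z)))
Add(Function('p')(168, 33), Mul(-1, Function('H')(-151))) = Add(Add(13, Mul(100, 33)), Mul(-1, -151)) = Add(Add(13, 3300), 151) = Add(3313, 151) = 3464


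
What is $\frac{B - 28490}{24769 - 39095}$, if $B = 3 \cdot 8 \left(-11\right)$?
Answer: $\frac{14377}{7163} \approx 2.0071$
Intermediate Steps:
$B = -264$ ($B = 24 \left(-11\right) = -264$)
$\frac{B - 28490}{24769 - 39095} = \frac{-264 - 28490}{24769 - 39095} = - \frac{28754}{-14326} = \left(-28754\right) \left(- \frac{1}{14326}\right) = \frac{14377}{7163}$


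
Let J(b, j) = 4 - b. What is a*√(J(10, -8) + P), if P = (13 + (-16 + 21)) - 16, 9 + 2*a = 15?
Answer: 6*I ≈ 6.0*I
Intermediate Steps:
a = 3 (a = -9/2 + (½)*15 = -9/2 + 15/2 = 3)
P = 2 (P = (13 + 5) - 16 = 18 - 16 = 2)
a*√(J(10, -8) + P) = 3*√((4 - 1*10) + 2) = 3*√((4 - 10) + 2) = 3*√(-6 + 2) = 3*√(-4) = 3*(2*I) = 6*I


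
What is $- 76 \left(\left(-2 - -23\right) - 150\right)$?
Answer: $9804$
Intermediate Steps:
$- 76 \left(\left(-2 - -23\right) - 150\right) = - 76 \left(\left(-2 + 23\right) - 150\right) = - 76 \left(21 - 150\right) = \left(-76\right) \left(-129\right) = 9804$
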